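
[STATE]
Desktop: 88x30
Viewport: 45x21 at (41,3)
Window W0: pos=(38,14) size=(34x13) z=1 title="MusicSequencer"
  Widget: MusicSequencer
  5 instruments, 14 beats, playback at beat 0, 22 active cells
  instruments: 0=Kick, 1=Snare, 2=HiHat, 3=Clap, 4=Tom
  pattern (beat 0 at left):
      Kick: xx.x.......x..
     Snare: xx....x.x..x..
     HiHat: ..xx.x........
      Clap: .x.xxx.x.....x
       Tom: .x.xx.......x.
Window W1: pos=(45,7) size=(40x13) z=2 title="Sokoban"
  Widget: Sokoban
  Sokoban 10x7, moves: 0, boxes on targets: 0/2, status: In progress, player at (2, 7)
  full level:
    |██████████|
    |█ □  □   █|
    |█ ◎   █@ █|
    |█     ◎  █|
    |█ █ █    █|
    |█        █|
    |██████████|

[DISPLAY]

                                             
                                             
                                             
                                             
    ┏━━━━━━━━━━━━━━━━━━━━━━━━━━━━━━━━━━━━━━┓ 
    ┃ Sokoban                              ┃ 
    ┠──────────────────────────────────────┨ 
    ┃██████████                            ┃ 
    ┃█ □  □   █                            ┃ 
    ┃█ ◎   █@ █                            ┃ 
    ┃█     ◎  █                            ┃ 
━━━━┃█ █ █    █                            ┃ 
usic┃█        █                            ┃ 
────┃██████████                            ┃ 
    ┃Moves: 0  0/2                         ┃ 
Kick┃                                      ┃ 
nare┗━━━━━━━━━━━━━━━━━━━━━━━━━━━━━━━━━━━━━━┛ 
iHat··██·█········            ┃              
Clap·█·███·█·····█            ┃              
 Tom·█·██·······█·            ┃              
                              ┃              


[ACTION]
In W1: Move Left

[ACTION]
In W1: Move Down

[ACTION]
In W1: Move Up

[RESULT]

                                             
                                             
                                             
                                             
    ┏━━━━━━━━━━━━━━━━━━━━━━━━━━━━━━━━━━━━━━┓ 
    ┃ Sokoban                              ┃ 
    ┠──────────────────────────────────────┨ 
    ┃██████████                            ┃ 
    ┃█ □  □   █                            ┃ 
    ┃█ ◎   █@ █                            ┃ 
    ┃█     ◎  █                            ┃ 
━━━━┃█ █ █    █                            ┃ 
usic┃█        █                            ┃ 
────┃██████████                            ┃ 
    ┃Moves: 2  0/2                         ┃ 
Kick┃                                      ┃ 
nare┗━━━━━━━━━━━━━━━━━━━━━━━━━━━━━━━━━━━━━━┛ 
iHat··██·█········            ┃              
Clap·█·███·█·····█            ┃              
 Tom·█·██·······█·            ┃              
                              ┃              


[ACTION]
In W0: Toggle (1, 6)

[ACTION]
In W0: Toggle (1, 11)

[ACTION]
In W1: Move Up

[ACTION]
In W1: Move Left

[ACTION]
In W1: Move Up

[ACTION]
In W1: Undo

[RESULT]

                                             
                                             
                                             
                                             
    ┏━━━━━━━━━━━━━━━━━━━━━━━━━━━━━━━━━━━━━━┓ 
    ┃ Sokoban                              ┃ 
    ┠──────────────────────────────────────┨ 
    ┃██████████                            ┃ 
    ┃█ □  □ @ █                            ┃ 
    ┃█ ◎   █  █                            ┃ 
    ┃█     ◎  █                            ┃ 
━━━━┃█ █ █    █                            ┃ 
usic┃█        █                            ┃ 
────┃██████████                            ┃ 
    ┃Moves: 3  0/2                         ┃ 
Kick┃                                      ┃ 
nare┗━━━━━━━━━━━━━━━━━━━━━━━━━━━━━━━━━━━━━━┛ 
iHat··██·█········            ┃              
Clap·█·███·█·····█            ┃              
 Tom·█·██·······█·            ┃              
                              ┃              


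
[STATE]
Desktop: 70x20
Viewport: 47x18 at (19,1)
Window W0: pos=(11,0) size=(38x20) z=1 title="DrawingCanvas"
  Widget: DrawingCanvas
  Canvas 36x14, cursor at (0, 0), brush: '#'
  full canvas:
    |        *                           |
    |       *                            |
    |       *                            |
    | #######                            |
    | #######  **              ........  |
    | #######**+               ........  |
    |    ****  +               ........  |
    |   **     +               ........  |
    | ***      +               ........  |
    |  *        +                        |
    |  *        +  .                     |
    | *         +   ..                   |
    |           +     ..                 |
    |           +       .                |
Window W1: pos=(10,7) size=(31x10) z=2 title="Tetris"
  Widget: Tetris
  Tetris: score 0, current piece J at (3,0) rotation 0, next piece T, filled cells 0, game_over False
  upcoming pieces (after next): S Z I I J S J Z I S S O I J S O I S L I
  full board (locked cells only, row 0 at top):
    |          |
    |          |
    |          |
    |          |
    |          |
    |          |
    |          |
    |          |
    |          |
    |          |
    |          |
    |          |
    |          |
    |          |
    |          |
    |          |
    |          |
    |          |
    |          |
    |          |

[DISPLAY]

gCanvas                      ┃                 
─────────────────────────────┨                 
 *                           ┃                 
*                            ┃                 
*                            ┃                 
#                            ┃                 
━━━━━━━━━━━━━━━━━━━━━┓.....  ┃                 
                     ┃.....  ┃                 
─────────────────────┨.....  ┃                 
  │Next:             ┃.....  ┃                 
  │ ▒                ┃.....  ┃                 
  │▒▒▒               ┃       ┃                 
  │                  ┃       ┃                 
  │                  ┃       ┃                 
  │                  ┃       ┃                 
━━━━━━━━━━━━━━━━━━━━━┛       ┃                 
                             ┃                 
                             ┃                 


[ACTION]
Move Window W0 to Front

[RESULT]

gCanvas                      ┃                 
─────────────────────────────┨                 
 *                           ┃                 
*                            ┃                 
*                            ┃                 
#                            ┃                 
#  **              ........  ┃                 
#**+               ........  ┃                 
*  +               ........  ┃                 
   +               ........  ┃                 
   +               ........  ┃                 
    +                        ┃                 
    +  .                     ┃                 
    +   ..                   ┃                 
    +     ..                 ┃                 
    +       .                ┃                 
                             ┃                 
                             ┃                 


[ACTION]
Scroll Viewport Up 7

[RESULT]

━━━━━━━━━━━━━━━━━━━━━━━━━━━━━┓                 
gCanvas                      ┃                 
─────────────────────────────┨                 
 *                           ┃                 
*                            ┃                 
*                            ┃                 
#                            ┃                 
#  **              ........  ┃                 
#**+               ........  ┃                 
*  +               ........  ┃                 
   +               ........  ┃                 
   +               ........  ┃                 
    +                        ┃                 
    +  .                     ┃                 
    +   ..                   ┃                 
    +     ..                 ┃                 
    +       .                ┃                 
                             ┃                 


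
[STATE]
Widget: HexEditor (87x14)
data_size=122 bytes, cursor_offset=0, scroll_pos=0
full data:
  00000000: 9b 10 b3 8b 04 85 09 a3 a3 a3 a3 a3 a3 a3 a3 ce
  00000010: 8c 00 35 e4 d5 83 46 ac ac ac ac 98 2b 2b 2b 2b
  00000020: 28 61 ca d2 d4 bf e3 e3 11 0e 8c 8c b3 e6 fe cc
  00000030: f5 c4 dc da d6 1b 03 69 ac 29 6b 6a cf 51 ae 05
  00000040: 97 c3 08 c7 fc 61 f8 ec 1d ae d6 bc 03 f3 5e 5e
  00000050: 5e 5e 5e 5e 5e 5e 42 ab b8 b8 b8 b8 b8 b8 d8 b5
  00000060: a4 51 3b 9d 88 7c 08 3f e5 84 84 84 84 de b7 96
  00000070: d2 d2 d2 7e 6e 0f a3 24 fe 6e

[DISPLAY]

00000000  9B 10 b3 8b 04 85 09 a3  a3 a3 a3 a3 a3 a3 a3 ce  |................|         
00000010  8c 00 35 e4 d5 83 46 ac  ac ac ac 98 2b 2b 2b 2b  |..5...F.....++++|         
00000020  28 61 ca d2 d4 bf e3 e3  11 0e 8c 8c b3 e6 fe cc  |(a..............|         
00000030  f5 c4 dc da d6 1b 03 69  ac 29 6b 6a cf 51 ae 05  |.......i.)kj.Q..|         
00000040  97 c3 08 c7 fc 61 f8 ec  1d ae d6 bc 03 f3 5e 5e  |.....a........^^|         
00000050  5e 5e 5e 5e 5e 5e 42 ab  b8 b8 b8 b8 b8 b8 d8 b5  |^^^^^^B.........|         
00000060  a4 51 3b 9d 88 7c 08 3f  e5 84 84 84 84 de b7 96  |.Q;..|.?........|         
00000070  d2 d2 d2 7e 6e 0f a3 24  fe 6e                    |...~n..$.n      |         
                                                                                       
                                                                                       
                                                                                       
                                                                                       
                                                                                       
                                                                                       


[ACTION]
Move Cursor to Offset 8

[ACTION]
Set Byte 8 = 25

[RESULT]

00000000  9b 10 b3 8b 04 85 09 a3  25 a3 a3 a3 a3 a3 a3 ce  |........%.......|         
00000010  8c 00 35 e4 d5 83 46 ac  ac ac ac 98 2b 2b 2b 2b  |..5...F.....++++|         
00000020  28 61 ca d2 d4 bf e3 e3  11 0e 8c 8c b3 e6 fe cc  |(a..............|         
00000030  f5 c4 dc da d6 1b 03 69  ac 29 6b 6a cf 51 ae 05  |.......i.)kj.Q..|         
00000040  97 c3 08 c7 fc 61 f8 ec  1d ae d6 bc 03 f3 5e 5e  |.....a........^^|         
00000050  5e 5e 5e 5e 5e 5e 42 ab  b8 b8 b8 b8 b8 b8 d8 b5  |^^^^^^B.........|         
00000060  a4 51 3b 9d 88 7c 08 3f  e5 84 84 84 84 de b7 96  |.Q;..|.?........|         
00000070  d2 d2 d2 7e 6e 0f a3 24  fe 6e                    |...~n..$.n      |         
                                                                                       
                                                                                       
                                                                                       
                                                                                       
                                                                                       
                                                                                       


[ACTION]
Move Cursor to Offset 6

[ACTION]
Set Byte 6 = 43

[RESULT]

00000000  9b 10 b3 8b 04 85 43 a3  25 a3 a3 a3 a3 a3 a3 ce  |......C.%.......|         
00000010  8c 00 35 e4 d5 83 46 ac  ac ac ac 98 2b 2b 2b 2b  |..5...F.....++++|         
00000020  28 61 ca d2 d4 bf e3 e3  11 0e 8c 8c b3 e6 fe cc  |(a..............|         
00000030  f5 c4 dc da d6 1b 03 69  ac 29 6b 6a cf 51 ae 05  |.......i.)kj.Q..|         
00000040  97 c3 08 c7 fc 61 f8 ec  1d ae d6 bc 03 f3 5e 5e  |.....a........^^|         
00000050  5e 5e 5e 5e 5e 5e 42 ab  b8 b8 b8 b8 b8 b8 d8 b5  |^^^^^^B.........|         
00000060  a4 51 3b 9d 88 7c 08 3f  e5 84 84 84 84 de b7 96  |.Q;..|.?........|         
00000070  d2 d2 d2 7e 6e 0f a3 24  fe 6e                    |...~n..$.n      |         
                                                                                       
                                                                                       
                                                                                       
                                                                                       
                                                                                       
                                                                                       


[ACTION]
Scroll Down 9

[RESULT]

00000070  d2 d2 d2 7e 6e 0f a3 24  fe 6e                    |...~n..$.n      |         
                                                                                       
                                                                                       
                                                                                       
                                                                                       
                                                                                       
                                                                                       
                                                                                       
                                                                                       
                                                                                       
                                                                                       
                                                                                       
                                                                                       
                                                                                       


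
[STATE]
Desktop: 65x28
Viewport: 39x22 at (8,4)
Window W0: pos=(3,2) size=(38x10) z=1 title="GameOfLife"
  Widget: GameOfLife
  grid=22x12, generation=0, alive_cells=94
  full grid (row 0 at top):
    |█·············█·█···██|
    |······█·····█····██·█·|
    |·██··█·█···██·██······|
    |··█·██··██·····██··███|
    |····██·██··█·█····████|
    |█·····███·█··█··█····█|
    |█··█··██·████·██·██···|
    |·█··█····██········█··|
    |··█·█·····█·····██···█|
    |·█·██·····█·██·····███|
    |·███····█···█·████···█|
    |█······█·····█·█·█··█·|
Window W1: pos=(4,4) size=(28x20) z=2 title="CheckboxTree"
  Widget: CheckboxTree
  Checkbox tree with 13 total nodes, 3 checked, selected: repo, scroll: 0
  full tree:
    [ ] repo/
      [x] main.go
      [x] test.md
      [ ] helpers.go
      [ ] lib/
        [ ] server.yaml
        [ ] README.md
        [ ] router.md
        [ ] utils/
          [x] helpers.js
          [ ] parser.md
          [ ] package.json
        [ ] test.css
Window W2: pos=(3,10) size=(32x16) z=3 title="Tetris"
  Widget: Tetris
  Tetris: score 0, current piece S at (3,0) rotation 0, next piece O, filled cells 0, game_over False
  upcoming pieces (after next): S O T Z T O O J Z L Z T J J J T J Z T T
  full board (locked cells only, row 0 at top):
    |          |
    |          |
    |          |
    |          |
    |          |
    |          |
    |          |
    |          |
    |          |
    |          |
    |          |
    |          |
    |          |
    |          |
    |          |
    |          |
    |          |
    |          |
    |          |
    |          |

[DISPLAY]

━━━━━━━━━━━━━━━━━━━━━━━┓────────┨      
eckboxTree             ┃        ┃      
───────────────────────┨        ┃      
] repo/                ┃        ┃      
[x] main.go            ┃        ┃      
[x] test.md            ┃        ┃      
━━━━━━━━━━━━━━━━━━━━━━━━━━┓     ┃      
ris                       ┃━━━━━┛      
──────────────────────────┨            
      │Next:              ┃            
      │▓▓                 ┃            
      │▓▓                 ┃            
      │                   ┃            
      │                   ┃            
      │                   ┃            
      │Score:             ┃            
      │0                  ┃            
      │                   ┃            
      │                   ┃            
      │                   ┃            
      │                   ┃            
━━━━━━━━━━━━━━━━━━━━━━━━━━┛            


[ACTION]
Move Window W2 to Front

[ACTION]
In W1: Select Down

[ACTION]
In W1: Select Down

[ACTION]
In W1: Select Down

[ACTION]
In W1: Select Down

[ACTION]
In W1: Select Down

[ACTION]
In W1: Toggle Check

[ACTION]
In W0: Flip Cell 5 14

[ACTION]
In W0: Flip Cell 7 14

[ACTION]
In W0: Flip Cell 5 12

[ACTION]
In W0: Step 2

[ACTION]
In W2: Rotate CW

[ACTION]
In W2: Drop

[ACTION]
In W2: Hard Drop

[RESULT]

━━━━━━━━━━━━━━━━━━━━━━━┓────────┨      
eckboxTree             ┃        ┃      
───────────────────────┨        ┃      
] repo/                ┃        ┃      
[x] main.go            ┃        ┃      
[x] test.md            ┃        ┃      
━━━━━━━━━━━━━━━━━━━━━━━━━━┓     ┃      
ris                       ┃━━━━━┛      
──────────────────────────┨            
      │Next:              ┃            
      │ ░░                ┃            
      │░░                 ┃            
      │                   ┃            
      │                   ┃            
      │                   ┃            
      │Score:             ┃            
      │0                  ┃            
      │                   ┃            
      │                   ┃            
░     │                   ┃            
░     │                   ┃            
━━━━━━━━━━━━━━━━━━━━━━━━━━┛            


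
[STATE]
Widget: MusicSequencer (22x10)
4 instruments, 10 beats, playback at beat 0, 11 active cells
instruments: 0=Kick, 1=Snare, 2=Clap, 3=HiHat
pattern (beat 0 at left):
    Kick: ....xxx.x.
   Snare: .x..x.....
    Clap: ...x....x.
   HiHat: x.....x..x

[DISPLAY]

      ▼123456789      
  Kick····███·█·      
 Snare·█··█·····      
  Clap···█····█·      
 HiHat█·····█··█      
                      
                      
                      
                      
                      


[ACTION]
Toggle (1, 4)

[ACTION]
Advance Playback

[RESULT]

      0▼23456789      
  Kick····███·█·      
 Snare·█········      
  Clap···█····█·      
 HiHat█·····█··█      
                      
                      
                      
                      
                      


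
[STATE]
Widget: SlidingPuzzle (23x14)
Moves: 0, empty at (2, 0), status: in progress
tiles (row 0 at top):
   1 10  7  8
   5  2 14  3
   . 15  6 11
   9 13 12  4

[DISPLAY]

┌────┬────┬────┬────┐  
│  1 │ 10 │  7 │  8 │  
├────┼────┼────┼────┤  
│  5 │  2 │ 14 │  3 │  
├────┼────┼────┼────┤  
│    │ 15 │  6 │ 11 │  
├────┼────┼────┼────┤  
│  9 │ 13 │ 12 │  4 │  
└────┴────┴────┴────┘  
Moves: 0               
                       
                       
                       
                       


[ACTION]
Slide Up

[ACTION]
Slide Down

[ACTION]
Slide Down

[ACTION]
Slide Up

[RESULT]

┌────┬────┬────┬────┐  
│  1 │ 10 │  7 │  8 │  
├────┼────┼────┼────┤  
│  5 │  2 │ 14 │  3 │  
├────┼────┼────┼────┤  
│    │ 15 │  6 │ 11 │  
├────┼────┼────┼────┤  
│  9 │ 13 │ 12 │  4 │  
└────┴────┴────┴────┘  
Moves: 4               
                       
                       
                       
                       


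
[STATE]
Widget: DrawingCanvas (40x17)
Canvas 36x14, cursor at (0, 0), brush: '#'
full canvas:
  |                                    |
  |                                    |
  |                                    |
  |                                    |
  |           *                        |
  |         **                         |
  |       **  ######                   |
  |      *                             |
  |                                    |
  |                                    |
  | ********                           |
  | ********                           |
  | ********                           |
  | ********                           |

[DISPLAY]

+                                       
                                        
                                        
                                        
           *                            
         **                             
       **  ######                       
      *                                 
                                        
                                        
 ********                               
 ********                               
 ********                               
 ********                               
                                        
                                        
                                        


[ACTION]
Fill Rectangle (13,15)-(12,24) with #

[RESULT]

+                                       
                                        
                                        
                                        
           *                            
         **                             
       **  ######                       
      *                                 
                                        
                                        
 ********                               
 ********                               
 ********      ##########               
 ********      ##########               
                                        
                                        
                                        


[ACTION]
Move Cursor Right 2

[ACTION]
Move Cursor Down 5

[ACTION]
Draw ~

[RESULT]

                                        
                                        
                                        
                                        
           *                            
  ~      **                             
       **  ######                       
      *                                 
                                        
                                        
 ********                               
 ********                               
 ********      ##########               
 ********      ##########               
                                        
                                        
                                        


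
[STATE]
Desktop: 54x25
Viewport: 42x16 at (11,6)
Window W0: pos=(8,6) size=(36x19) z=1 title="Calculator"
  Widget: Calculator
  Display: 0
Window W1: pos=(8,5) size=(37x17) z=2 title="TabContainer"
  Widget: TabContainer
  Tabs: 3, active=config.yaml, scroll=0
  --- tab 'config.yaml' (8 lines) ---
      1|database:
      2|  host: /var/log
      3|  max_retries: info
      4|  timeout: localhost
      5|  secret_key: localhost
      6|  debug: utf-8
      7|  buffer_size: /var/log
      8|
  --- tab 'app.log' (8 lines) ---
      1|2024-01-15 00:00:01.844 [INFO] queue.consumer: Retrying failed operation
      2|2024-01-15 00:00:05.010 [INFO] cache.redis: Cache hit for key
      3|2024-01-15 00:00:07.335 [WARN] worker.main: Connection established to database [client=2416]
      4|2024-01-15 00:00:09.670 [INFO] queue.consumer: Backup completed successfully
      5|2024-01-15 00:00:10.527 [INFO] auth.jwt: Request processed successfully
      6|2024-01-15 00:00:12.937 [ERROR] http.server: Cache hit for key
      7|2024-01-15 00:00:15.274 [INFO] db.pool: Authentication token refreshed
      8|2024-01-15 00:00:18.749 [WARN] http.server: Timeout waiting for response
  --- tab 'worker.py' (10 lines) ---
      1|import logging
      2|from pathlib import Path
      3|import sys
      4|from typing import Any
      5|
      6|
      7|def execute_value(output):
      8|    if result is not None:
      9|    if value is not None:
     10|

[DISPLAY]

abContainer                      ┃        
─────────────────────────────────┨        
onfig.yaml]│ app.log │ worker.py ┃        
─────────────────────────────────┃        
tabase:                          ┃        
host: /var/log                   ┃        
max_retries: info                ┃        
timeout: localhost               ┃        
secret_key: localhost            ┃        
debug: utf-8                     ┃        
buffer_size: /var/log            ┃        
                                 ┃        
                                 ┃        
                                 ┃        
                                 ┃        
━━━━━━━━━━━━━━━━━━━━━━━━━━━━━━━━━┛        


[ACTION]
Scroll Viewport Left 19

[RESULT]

        ┃ TabContainer                    
        ┠─────────────────────────────────
        ┃[config.yaml]│ app.log │ worker.p
        ┃─────────────────────────────────
        ┃database:                        
        ┃  host: /var/log                 
        ┃  max_retries: info              
        ┃  timeout: localhost             
        ┃  secret_key: localhost          
        ┃  debug: utf-8                   
        ┃  buffer_size: /var/log          
        ┃                                 
        ┃                                 
        ┃                                 
        ┃                                 
        ┗━━━━━━━━━━━━━━━━━━━━━━━━━━━━━━━━━


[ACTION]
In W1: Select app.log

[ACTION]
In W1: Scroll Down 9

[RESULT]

        ┃ TabContainer                    
        ┠─────────────────────────────────
        ┃ config.yaml │[app.log]│ worker.p
        ┃─────────────────────────────────
        ┃2024-01-15 00:00:18.749 [WARN] ht
        ┃                                 
        ┃                                 
        ┃                                 
        ┃                                 
        ┃                                 
        ┃                                 
        ┃                                 
        ┃                                 
        ┃                                 
        ┃                                 
        ┗━━━━━━━━━━━━━━━━━━━━━━━━━━━━━━━━━


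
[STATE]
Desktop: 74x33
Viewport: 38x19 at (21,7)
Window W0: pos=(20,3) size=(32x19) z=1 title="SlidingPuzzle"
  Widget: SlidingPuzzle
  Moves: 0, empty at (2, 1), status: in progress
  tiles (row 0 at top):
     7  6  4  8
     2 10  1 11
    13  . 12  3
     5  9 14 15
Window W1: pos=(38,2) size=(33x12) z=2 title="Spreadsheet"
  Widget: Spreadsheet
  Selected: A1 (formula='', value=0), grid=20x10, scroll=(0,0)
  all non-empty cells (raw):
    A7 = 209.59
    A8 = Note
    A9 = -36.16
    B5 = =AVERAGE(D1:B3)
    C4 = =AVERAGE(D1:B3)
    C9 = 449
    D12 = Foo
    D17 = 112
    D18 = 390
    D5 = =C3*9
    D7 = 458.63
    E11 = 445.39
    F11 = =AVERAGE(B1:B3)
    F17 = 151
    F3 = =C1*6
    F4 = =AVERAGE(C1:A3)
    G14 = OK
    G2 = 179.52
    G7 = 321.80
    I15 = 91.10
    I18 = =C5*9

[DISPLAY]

│  7 │  6 │  4 │ ┃--------------------
├────┼────┼────┼─┃  1      [0]       0
│  2 │ 10 │  1 │ ┃  2        0       0
├────┼────┼────┼─┃  3        0       0
│ 13 │    │ 12 │ ┃  4        0       0
├────┼────┼────┼─┃  5        0       0
│  5 │  9 │ 14 │ ┗━━━━━━━━━━━━━━━━━━━━
└────┴────┴────┴────┘         ┃       
Moves: 0                      ┃       
                              ┃       
                              ┃       
                              ┃       
                              ┃       
                              ┃       
━━━━━━━━━━━━━━━━━━━━━━━━━━━━━━┛       
                                      
                                      
                                      
                                      


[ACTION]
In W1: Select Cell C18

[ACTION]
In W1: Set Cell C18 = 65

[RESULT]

│  7 │  6 │  4 │ ┃--------------------
├────┼────┼────┼─┃  1        0       0
│  2 │ 10 │  1 │ ┃  2        0       0
├────┼────┼────┼─┃  3        0       0
│ 13 │    │ 12 │ ┃  4        0       0
├────┼────┼────┼─┃  5        0       0
│  5 │  9 │ 14 │ ┗━━━━━━━━━━━━━━━━━━━━
└────┴────┴────┴────┘         ┃       
Moves: 0                      ┃       
                              ┃       
                              ┃       
                              ┃       
                              ┃       
                              ┃       
━━━━━━━━━━━━━━━━━━━━━━━━━━━━━━┛       
                                      
                                      
                                      
                                      


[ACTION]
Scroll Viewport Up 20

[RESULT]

                                      
                                      
                 ┏━━━━━━━━━━━━━━━━━━━━
━━━━━━━━━━━━━━━━━┃ Spreadsheet        
 SlidingPuzzle   ┠────────────────────
─────────────────┃C18: 65             
┌────┬────┬────┬─┃       A       B    
│  7 │  6 │  4 │ ┃--------------------
├────┼────┼────┼─┃  1        0       0
│  2 │ 10 │  1 │ ┃  2        0       0
├────┼────┼────┼─┃  3        0       0
│ 13 │    │ 12 │ ┃  4        0       0
├────┼────┼────┼─┃  5        0       0
│  5 │  9 │ 14 │ ┗━━━━━━━━━━━━━━━━━━━━
└────┴────┴────┴────┘         ┃       
Moves: 0                      ┃       
                              ┃       
                              ┃       
                              ┃       


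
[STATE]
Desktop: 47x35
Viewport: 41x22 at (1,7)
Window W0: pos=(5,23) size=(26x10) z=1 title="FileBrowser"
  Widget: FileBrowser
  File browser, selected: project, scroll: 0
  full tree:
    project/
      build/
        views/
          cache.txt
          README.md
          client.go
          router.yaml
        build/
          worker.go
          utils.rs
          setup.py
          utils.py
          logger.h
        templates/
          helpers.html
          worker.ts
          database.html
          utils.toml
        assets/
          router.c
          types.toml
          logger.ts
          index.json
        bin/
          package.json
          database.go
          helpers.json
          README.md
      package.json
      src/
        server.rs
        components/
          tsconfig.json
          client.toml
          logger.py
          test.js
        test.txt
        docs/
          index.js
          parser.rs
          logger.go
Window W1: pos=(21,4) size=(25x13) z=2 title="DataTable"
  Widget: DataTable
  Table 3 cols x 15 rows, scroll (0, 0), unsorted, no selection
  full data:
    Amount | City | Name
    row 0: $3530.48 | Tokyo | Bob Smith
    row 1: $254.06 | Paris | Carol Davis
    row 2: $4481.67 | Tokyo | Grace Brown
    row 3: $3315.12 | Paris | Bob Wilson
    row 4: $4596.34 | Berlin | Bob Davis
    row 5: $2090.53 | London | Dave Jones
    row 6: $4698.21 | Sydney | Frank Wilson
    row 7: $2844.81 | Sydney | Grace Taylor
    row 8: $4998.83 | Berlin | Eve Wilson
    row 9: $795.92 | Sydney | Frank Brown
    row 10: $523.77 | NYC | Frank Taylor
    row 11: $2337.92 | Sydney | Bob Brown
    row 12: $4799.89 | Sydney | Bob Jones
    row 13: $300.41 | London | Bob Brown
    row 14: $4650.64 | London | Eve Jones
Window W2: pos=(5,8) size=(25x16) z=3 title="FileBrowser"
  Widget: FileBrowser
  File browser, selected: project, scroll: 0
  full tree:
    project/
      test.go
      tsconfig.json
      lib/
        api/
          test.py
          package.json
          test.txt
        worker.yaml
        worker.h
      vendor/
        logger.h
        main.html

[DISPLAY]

                    ┃Amount  │City  │Name
    ┏━━━━━━━━━━━━━━━━━━━━━━━┓┼──────┼────
    ┃ FileBrowser           ┃│Tokyo │Bob 
    ┠───────────────────────┨│Paris │Caro
    ┃> [-] project/         ┃│Tokyo │Grac
    ┃    test.go            ┃│Paris │Bob 
    ┃    tsconfig.json      ┃│Berlin│Bob 
    ┃    [+] lib/           ┃│London│Dave
    ┃    [+] vendor/        ┃│Sydney│Fran
    ┃                       ┃━━━━━━━━━━━━
    ┃                       ┃            
    ┃                       ┃            
    ┃                       ┃            
    ┃                       ┃            
    ┃                       ┃            
    ┃                       ┃            
    ┗━━━━━━━━━━━━━━━━━━━━━━━┛┓           
    ┃ FileBrowser            ┃           
    ┠────────────────────────┨           
    ┃> [-] project/          ┃           
    ┃    [+] build/          ┃           
    ┃    package.json        ┃           


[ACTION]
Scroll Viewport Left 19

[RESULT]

                     ┃Amount  │City  │Nam
     ┏━━━━━━━━━━━━━━━━━━━━━━━┓┼──────┼───
     ┃ FileBrowser           ┃│Tokyo │Bob
     ┠───────────────────────┨│Paris │Car
     ┃> [-] project/         ┃│Tokyo │Gra
     ┃    test.go            ┃│Paris │Bob
     ┃    tsconfig.json      ┃│Berlin│Bob
     ┃    [+] lib/           ┃│London│Dav
     ┃    [+] vendor/        ┃│Sydney│Fra
     ┃                       ┃━━━━━━━━━━━
     ┃                       ┃           
     ┃                       ┃           
     ┃                       ┃           
     ┃                       ┃           
     ┃                       ┃           
     ┃                       ┃           
     ┗━━━━━━━━━━━━━━━━━━━━━━━┛┓          
     ┃ FileBrowser            ┃          
     ┠────────────────────────┨          
     ┃> [-] project/          ┃          
     ┃    [+] build/          ┃          
     ┃    package.json        ┃          


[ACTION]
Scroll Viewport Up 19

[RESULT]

                                         
                                         
                                         
                                         
                     ┏━━━━━━━━━━━━━━━━━━━
                     ┃ DataTable         
                     ┠───────────────────
                     ┃Amount  │City  │Nam
     ┏━━━━━━━━━━━━━━━━━━━━━━━┓┼──────┼───
     ┃ FileBrowser           ┃│Tokyo │Bob
     ┠───────────────────────┨│Paris │Car
     ┃> [-] project/         ┃│Tokyo │Gra
     ┃    test.go            ┃│Paris │Bob
     ┃    tsconfig.json      ┃│Berlin│Bob
     ┃    [+] lib/           ┃│London│Dav
     ┃    [+] vendor/        ┃│Sydney│Fra
     ┃                       ┃━━━━━━━━━━━
     ┃                       ┃           
     ┃                       ┃           
     ┃                       ┃           
     ┃                       ┃           
     ┃                       ┃           


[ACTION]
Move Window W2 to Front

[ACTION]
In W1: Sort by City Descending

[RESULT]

                                         
                                         
                                         
                                         
                     ┏━━━━━━━━━━━━━━━━━━━
                     ┃ DataTable         
                     ┠───────────────────
                     ┃Amount  │City ▼│Nam
     ┏━━━━━━━━━━━━━━━━━━━━━━━┓┼──────┼───
     ┃ FileBrowser           ┃│Tokyo │Bob
     ┠───────────────────────┨│Tokyo │Gra
     ┃> [-] project/         ┃│Sydney│Fra
     ┃    test.go            ┃│Sydney│Gra
     ┃    tsconfig.json      ┃│Sydney│Fra
     ┃    [+] lib/           ┃│Sydney│Bob
     ┃    [+] vendor/        ┃│Sydney│Bob
     ┃                       ┃━━━━━━━━━━━
     ┃                       ┃           
     ┃                       ┃           
     ┃                       ┃           
     ┃                       ┃           
     ┃                       ┃           


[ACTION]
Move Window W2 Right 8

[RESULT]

                                         
                                         
                                         
                                         
                     ┏━━━━━━━━━━━━━━━━━━━
                     ┃ DataTable         
                     ┠───────────────────
                     ┃Amount  │City ▼│Nam
             ┏━━━━━━━━━━━━━━━━━━━━━━━┓───
             ┃ FileBrowser           ┃Bob
             ┠───────────────────────┨Gra
             ┃> [-] project/         ┃Fra
             ┃    test.go            ┃Gra
             ┃    tsconfig.json      ┃Fra
             ┃    [+] lib/           ┃Bob
             ┃    [+] vendor/        ┃Bob
             ┃                       ┃━━━
             ┃                       ┃   
             ┃                       ┃   
             ┃                       ┃   
             ┃                       ┃   
             ┃                       ┃   
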